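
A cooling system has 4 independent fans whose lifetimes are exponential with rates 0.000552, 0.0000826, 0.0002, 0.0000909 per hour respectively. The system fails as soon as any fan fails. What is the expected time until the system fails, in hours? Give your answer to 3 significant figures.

1080

The time to first failure is exponential with rate Σλ = 0.000552 + 0.0000826 + 0.0002 + 0.0000909 = 0.0009255.
E[min] = 1/Σλ = 1/0.0009255 = 1080.5 hours.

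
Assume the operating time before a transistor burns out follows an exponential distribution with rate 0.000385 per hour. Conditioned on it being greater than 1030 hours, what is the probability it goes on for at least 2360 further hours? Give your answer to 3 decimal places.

0.403

By the memoryless property, P(X > 1030+2360 | X > 1030) = P(X > 2360).
P(X > 2360) = e^(−0.9086) ≈ 0.403.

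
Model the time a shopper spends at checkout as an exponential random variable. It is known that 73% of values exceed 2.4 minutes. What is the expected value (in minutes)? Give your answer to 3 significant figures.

e^(−λ·2.4) = 0.73 ⇒ λ = −ln(0.73)/2.4 = 0.131129.
Mean = 1/λ = 7.62605 minutes.

7.63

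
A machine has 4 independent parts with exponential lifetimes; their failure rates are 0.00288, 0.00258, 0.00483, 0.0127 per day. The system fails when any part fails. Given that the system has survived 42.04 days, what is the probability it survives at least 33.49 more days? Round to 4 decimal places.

0.4630

Time to first failure ~ Exp(Σλ) with Σλ = 0.02299.
By memorylessness, P(T > 42.04+33.49 | T > 42.04) = P(T > 33.49) = e^(−0.02299·33.49) ≈ 0.4630.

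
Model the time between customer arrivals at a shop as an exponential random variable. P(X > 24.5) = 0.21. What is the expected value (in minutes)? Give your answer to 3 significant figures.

e^(−λ·24.5) = 0.21 ⇒ λ = −ln(0.21)/24.5 = 0.0636999.
Mean = 1/λ = 15.6986 minutes.

15.7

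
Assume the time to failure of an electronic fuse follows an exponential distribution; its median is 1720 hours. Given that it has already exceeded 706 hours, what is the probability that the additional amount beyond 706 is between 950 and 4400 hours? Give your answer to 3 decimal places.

For an exponential, median = ln(2)/λ, so λ = ln 2 / 1720 = 0.000402993 per hour.
Memoryless: the residual past 706 is again Exp(λ).
P(950 < residual < 4400) = e^(−λ·950) − e^(−λ·4400) = 0.68192 − 0.16979 ≈ 0.512.

0.512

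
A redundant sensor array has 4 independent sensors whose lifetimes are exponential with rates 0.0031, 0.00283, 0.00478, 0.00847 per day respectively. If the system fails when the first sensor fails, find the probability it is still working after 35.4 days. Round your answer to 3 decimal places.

0.507

The time to first failure is exponential with rate Σλ = 0.0031 + 0.00283 + 0.00478 + 0.00847 = 0.01918.
P(min > 35.4) = e^(−0.01918·35.4) = e^(−0.67897) ≈ 0.507.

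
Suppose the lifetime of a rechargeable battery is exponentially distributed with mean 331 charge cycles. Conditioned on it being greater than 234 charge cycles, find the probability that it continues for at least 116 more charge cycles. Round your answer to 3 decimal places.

0.704

The rate is λ = 1/331 = 0.00302115 per charge cycle.
The exponential is memoryless, so the remaining time is again Exp(λ): the condition X > 234 is irrelevant.
P(X > 116) = e^(−0.35045) ≈ 0.704.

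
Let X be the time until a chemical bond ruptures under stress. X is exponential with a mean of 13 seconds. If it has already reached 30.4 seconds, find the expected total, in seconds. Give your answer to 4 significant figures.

43.40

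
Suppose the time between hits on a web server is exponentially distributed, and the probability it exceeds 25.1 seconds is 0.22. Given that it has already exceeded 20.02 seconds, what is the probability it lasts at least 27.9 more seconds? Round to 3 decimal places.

From e^(−λ·25.1) = 0.22, λ = −ln(0.22)/25.1 = 0.0603238.
Memoryless: P(X > 20.02+27.9 | X > 20.02) = P(X > 27.9) = e^(−0.0603238·27.9) ≈ 0.186.

0.186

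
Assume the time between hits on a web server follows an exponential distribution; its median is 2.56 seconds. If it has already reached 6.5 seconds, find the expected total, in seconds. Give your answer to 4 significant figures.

10.19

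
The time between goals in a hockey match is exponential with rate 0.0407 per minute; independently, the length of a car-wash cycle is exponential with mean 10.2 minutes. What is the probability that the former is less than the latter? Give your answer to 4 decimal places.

0.2934

λ_1 = 0.0407, λ_2 = 1/10.2 = 0.0980392.
For independent exponentials, P(the former < the latter) = λ_1/(λ_1+λ_2) = 0.0407/0.138739 ≈ 0.2934.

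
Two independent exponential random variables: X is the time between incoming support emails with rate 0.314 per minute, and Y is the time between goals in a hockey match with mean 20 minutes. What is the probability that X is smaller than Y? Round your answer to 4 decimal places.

λ_1 = 0.314, λ_2 = 1/20 = 0.05.
For independent exponentials, P(X < Y) = λ_1/(λ_1+λ_2) = 0.314/0.364 ≈ 0.8626.

0.8626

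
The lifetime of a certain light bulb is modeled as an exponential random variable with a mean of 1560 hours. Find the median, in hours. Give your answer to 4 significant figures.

The rate is λ = 1/1560 = 0.000641026 per hour.
Set 1 − e^(−λt) = 0.5, so t = −ln(0.5)/λ = 0.69315/0.000641026 ≈ 1081.31 hours.

1081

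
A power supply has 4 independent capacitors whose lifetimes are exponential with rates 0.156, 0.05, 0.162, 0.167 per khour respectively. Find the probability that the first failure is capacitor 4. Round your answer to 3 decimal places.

The time to first failure is exponential with rate Σλ = 0.156 + 0.05 + 0.162 + 0.167 = 0.535.
P(capacitor 4 first) = λ_4/Σλ = 0.167/0.535 ≈ 0.312.

0.312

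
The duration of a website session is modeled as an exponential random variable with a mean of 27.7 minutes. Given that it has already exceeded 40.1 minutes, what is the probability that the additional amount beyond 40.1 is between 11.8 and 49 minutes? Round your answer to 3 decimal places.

0.483

The rate is λ = 1/27.7 = 0.0361011 per minute.
Memoryless: the residual past 40.1 is again Exp(λ).
P(11.8 < residual < 49) = e^(−λ·11.8) − e^(−λ·49) = 0.65312 − 0.17051 ≈ 0.483.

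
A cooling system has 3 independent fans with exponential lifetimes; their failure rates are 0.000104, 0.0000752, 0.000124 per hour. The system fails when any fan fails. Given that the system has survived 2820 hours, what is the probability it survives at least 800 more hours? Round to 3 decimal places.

0.785

Time to first failure ~ Exp(Σλ) with Σλ = 0.0003032.
By memorylessness, P(T > 2820+800 | T > 2820) = P(T > 800) = e^(−0.0003032·800) ≈ 0.785.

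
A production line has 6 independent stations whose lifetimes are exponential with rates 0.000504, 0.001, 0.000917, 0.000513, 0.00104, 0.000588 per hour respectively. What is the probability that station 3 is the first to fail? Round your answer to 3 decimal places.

The time to first failure is exponential with rate Σλ = 0.000504 + 0.001 + 0.000917 + 0.000513 + 0.00104 + 0.000588 = 0.004562.
P(station 3 first) = λ_3/Σλ = 0.000917/0.004562 ≈ 0.201.

0.201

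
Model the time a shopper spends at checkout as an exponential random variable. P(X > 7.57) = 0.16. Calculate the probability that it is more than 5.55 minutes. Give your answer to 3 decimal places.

0.261

e^(−λ·7.57) = 0.16 ⇒ λ = −ln(0.16)/7.57 = 0.242085.
P(X > 5.55) = e^(−0.242085·5.55) = e^(−1.3436) ≈ 0.261.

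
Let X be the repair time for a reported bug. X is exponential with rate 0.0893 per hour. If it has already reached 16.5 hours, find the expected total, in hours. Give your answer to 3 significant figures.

By memorylessness, E[X | X > 16.5] = 16.5 + 1/λ = 16.5 + 11.1982 = 27.6982 hours.

27.7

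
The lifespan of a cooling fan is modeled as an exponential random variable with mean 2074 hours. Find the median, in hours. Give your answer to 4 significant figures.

1438

The rate is λ = 1/2074 = 0.00048216 per hour.
Set 1 − e^(−λt) = 0.5, so t = −ln(0.5)/λ = 0.69315/0.00048216 ≈ 1437.59 hours.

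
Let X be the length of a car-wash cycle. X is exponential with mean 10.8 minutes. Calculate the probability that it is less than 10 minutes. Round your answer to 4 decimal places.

The rate is λ = 1/10.8 = 0.0925926 per minute.
P(X ≤ 10) = 1 − e^(−λ·10) = 1 − e^(−0.92593) ≈ 0.6038.

0.6038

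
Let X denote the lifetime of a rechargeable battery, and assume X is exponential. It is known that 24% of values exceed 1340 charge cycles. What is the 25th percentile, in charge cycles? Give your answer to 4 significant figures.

270.1

e^(−λ·1340) = 0.24 ⇒ λ = −ln(0.24)/1340 = 0.00106501.
25th percentile: 1 − e^(−λt) = 0.25, t = −ln(0.75)/λ = 270.121 charge cycles.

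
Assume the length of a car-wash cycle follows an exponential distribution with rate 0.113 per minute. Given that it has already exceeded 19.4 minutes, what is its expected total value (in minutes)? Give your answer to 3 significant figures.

By memorylessness, E[X | X > 19.4] = 19.4 + 1/λ = 19.4 + 8.84956 = 28.2496 minutes.

28.2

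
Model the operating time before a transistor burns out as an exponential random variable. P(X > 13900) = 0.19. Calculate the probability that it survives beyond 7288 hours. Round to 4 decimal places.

e^(−λ·13900) = 0.19 ⇒ λ = −ln(0.19)/13900 = 0.000119477.
P(X > 7288) = e^(−0.000119477·7288) = e^(−0.87075) ≈ 0.4186.

0.4186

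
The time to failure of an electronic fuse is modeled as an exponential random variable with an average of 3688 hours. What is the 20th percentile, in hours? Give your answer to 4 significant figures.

The rate is λ = 1/3688 = 0.00027115 per hour.
Set 1 − e^(−λt) = 0.2, so t = −ln(0.8)/λ = 0.22314/0.00027115 ≈ 822.953 hours.

823.0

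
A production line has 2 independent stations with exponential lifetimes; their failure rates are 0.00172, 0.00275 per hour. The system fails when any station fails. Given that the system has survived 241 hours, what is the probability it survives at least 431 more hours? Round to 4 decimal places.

0.1456

Time to first failure ~ Exp(Σλ) with Σλ = 0.00447.
By memorylessness, P(T > 241+431 | T > 241) = P(T > 431) = e^(−0.00447·431) ≈ 0.1456.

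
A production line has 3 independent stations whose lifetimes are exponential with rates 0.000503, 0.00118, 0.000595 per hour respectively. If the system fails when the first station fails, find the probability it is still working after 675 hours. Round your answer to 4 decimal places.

The time to first failure is exponential with rate Σλ = 0.000503 + 0.00118 + 0.000595 = 0.002278.
P(min > 675) = e^(−0.002278·675) = e^(−1.5376) ≈ 0.2149.

0.2149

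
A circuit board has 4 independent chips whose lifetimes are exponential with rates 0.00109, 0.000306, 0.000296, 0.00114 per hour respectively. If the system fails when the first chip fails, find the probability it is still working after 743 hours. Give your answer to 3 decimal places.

The time to first failure is exponential with rate Σλ = 0.00109 + 0.000306 + 0.000296 + 0.00114 = 0.002832.
P(min > 743) = e^(−0.002832·743) = e^(−2.1042) ≈ 0.122.

0.122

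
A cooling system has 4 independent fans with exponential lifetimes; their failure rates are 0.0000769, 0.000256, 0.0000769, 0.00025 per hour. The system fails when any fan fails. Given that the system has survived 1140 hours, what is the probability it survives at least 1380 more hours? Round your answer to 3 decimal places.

0.402

Time to first failure ~ Exp(Σλ) with Σλ = 0.0006598.
By memorylessness, P(T > 1140+1380 | T > 1140) = P(T > 1380) = e^(−0.0006598·1380) ≈ 0.402.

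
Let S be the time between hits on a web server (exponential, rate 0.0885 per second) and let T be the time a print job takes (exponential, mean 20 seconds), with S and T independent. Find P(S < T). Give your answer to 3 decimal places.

0.639

λ_1 = 0.0885, λ_2 = 1/20 = 0.05.
For independent exponentials, P(S < T) = λ_1/(λ_1+λ_2) = 0.0885/0.1385 ≈ 0.639.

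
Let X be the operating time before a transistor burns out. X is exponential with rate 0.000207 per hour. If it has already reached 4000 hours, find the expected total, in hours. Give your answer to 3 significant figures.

8830

By memorylessness, E[X | X > 4000] = 4000 + 1/λ = 4000 + 4830.92 = 8830.92 hours.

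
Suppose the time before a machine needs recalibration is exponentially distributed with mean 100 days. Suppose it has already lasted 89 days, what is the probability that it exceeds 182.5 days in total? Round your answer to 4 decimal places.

0.3926

The rate is λ = 1/100 = 0.01 per day.
By the memoryless property, P(X > 89+93.5 | X > 89) = P(X > 93.5).
P(X > 93.5) = e^(−0.935) ≈ 0.3926.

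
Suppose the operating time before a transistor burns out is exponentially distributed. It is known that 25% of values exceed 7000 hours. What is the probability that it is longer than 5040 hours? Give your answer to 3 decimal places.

e^(−λ·7000) = 0.25 ⇒ λ = −ln(0.25)/7000 = 0.000198042.
P(X > 5040) = e^(−0.000198042·5040) = e^(−0.99813) ≈ 0.369.

0.369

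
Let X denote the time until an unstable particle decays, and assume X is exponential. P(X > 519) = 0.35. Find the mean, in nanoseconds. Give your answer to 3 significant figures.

e^(−λ·519) = 0.35 ⇒ λ = −ln(0.35)/519 = 0.00202278.
Mean = 1/λ = 494.369 nanoseconds.

494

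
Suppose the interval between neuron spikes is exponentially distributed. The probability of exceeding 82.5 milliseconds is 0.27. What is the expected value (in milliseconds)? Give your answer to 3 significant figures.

e^(−λ·82.5) = 0.27 ⇒ λ = −ln(0.27)/82.5 = 0.0158707.
Mean = 1/λ = 63.0092 milliseconds.

63.0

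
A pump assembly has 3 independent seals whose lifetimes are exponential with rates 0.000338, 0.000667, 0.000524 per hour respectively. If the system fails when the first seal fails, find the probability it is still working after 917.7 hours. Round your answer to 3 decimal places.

The time to first failure is exponential with rate Σλ = 0.000338 + 0.000667 + 0.000524 = 0.001529.
P(min > 917.7) = e^(−0.001529·917.7) = e^(−1.4032) ≈ 0.246.

0.246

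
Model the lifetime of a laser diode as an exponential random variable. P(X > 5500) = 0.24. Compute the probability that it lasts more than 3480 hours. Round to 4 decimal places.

e^(−λ·5500) = 0.24 ⇒ λ = −ln(0.24)/5500 = 0.000259476.
P(X > 3480) = e^(−0.000259476·3480) = e^(−0.90298) ≈ 0.4054.

0.4054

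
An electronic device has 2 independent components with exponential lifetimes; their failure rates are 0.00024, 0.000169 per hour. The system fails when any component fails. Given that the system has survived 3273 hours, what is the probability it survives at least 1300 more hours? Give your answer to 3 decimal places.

0.588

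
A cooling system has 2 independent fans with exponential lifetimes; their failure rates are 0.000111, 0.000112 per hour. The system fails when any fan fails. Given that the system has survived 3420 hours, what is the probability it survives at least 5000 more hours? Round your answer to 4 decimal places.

0.3279

Time to first failure ~ Exp(Σλ) with Σλ = 0.000223.
By memorylessness, P(T > 3420+5000 | T > 3420) = P(T > 5000) = e^(−0.000223·5000) ≈ 0.3279.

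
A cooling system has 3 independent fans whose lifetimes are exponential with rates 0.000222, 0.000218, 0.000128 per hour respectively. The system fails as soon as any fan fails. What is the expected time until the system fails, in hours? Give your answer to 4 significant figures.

The time to first failure is exponential with rate Σλ = 0.000222 + 0.000218 + 0.000128 = 0.000568.
E[min] = 1/Σλ = 1/0.000568 = 1760.56 hours.

1761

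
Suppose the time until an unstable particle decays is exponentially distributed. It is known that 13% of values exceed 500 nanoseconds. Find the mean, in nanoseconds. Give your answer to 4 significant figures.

245.1

e^(−λ·500) = 0.13 ⇒ λ = −ln(0.13)/500 = 0.00408044.
Mean = 1/λ = 245.072 nanoseconds.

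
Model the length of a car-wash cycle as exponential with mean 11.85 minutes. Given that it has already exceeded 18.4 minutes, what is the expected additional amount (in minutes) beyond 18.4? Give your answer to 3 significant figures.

The rate is λ = 1/11.85 = 0.0843882 per minute.
By memorylessness, the remaining amount past any threshold is again Exp(λ) with mean 1/λ = 11.85 minutes.

11.9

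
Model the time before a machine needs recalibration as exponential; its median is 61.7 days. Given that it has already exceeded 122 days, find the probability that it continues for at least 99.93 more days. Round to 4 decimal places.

0.3254

For an exponential, median = ln(2)/λ, so λ = ln 2 / 61.7 = 0.0112342 per day.
P(X > s+t | X > s) = e^(−λ(s+t))/e^(−λs) = e^(−λt), independent of s = 122.
P(X > 99.93) = e^(−1.1226) ≈ 0.3254.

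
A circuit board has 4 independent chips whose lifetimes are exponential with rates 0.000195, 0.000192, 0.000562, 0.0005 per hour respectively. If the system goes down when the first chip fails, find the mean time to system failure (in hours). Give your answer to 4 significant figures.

690.1

The time to first failure is exponential with rate Σλ = 0.000195 + 0.000192 + 0.000562 + 0.0005 = 0.001449.
E[min] = 1/Σλ = 1/0.001449 = 690.131 hours.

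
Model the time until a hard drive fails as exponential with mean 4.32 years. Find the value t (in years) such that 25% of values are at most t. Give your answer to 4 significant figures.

The rate is λ = 1/4.32 = 0.231481 per year.
Set 1 − e^(−λt) = 0.25, so t = −ln(0.75)/λ = 0.28768/0.231481 ≈ 1.24279 years.

1.243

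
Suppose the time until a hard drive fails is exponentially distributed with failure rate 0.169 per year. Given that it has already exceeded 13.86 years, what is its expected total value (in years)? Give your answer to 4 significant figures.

19.78

By memorylessness, E[X | X > 13.86] = 13.86 + 1/λ = 13.86 + 5.91716 = 19.7772 years.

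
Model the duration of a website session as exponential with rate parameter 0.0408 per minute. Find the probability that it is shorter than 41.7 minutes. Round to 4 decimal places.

0.8176

P(X ≤ 41.7) = 1 − e^(−λ·41.7) = 1 − e^(−1.7014) ≈ 0.8176.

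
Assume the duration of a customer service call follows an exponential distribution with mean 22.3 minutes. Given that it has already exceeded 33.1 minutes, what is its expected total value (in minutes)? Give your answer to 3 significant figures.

The rate is λ = 1/22.3 = 0.044843 per minute.
By memorylessness, E[X | X > 33.1] = 33.1 + 1/λ = 33.1 + 22.3 = 55.4 minutes.

55.4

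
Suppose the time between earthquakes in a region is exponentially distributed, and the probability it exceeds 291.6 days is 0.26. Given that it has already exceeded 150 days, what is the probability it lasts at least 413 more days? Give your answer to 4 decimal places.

From e^(−λ·291.6) = 0.26, λ = −ln(0.26)/291.6 = 0.00461959.
Memoryless: P(X > 150+413 | X > 150) = P(X > 413) = e^(−0.00461959·413) ≈ 0.1484.

0.1484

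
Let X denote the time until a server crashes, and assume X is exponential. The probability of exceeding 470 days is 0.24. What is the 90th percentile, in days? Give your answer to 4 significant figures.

e^(−λ·470) = 0.24 ⇒ λ = −ln(0.24)/470 = 0.00303642.
90th percentile: 1 − e^(−λt) = 0.9, t = −ln(0.1)/λ = 758.323 days.

758.3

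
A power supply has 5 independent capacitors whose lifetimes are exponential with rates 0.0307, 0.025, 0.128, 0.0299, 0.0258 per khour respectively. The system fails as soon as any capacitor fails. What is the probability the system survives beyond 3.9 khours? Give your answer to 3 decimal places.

0.393

The time to first failure is exponential with rate Σλ = 0.0307 + 0.025 + 0.128 + 0.0299 + 0.0258 = 0.2394.
P(min > 3.9) = e^(−0.2394·3.9) = e^(−0.93366) ≈ 0.393.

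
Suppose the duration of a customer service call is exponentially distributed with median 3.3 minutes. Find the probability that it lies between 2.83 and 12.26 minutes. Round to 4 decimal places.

0.4757

For an exponential, median = ln(2)/λ, so λ = ln 2 / 3.3 = 0.210045 per minute.
P(2.83 < X < 12.26) = e^(−λ·2.83) − e^(−λ·12.26) = 0.55188 − 0.07614 ≈ 0.4757.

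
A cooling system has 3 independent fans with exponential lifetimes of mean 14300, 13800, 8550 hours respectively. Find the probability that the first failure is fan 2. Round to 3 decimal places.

Rates: λ_i = 1/mean_i → 0.0000699301, 0.0000724638, 0.000116959; Σλ = 0.000259353.
P(fan 2 first) = λ_2/Σλ = 0.0000724638/0.000259353 ≈ 0.279.

0.279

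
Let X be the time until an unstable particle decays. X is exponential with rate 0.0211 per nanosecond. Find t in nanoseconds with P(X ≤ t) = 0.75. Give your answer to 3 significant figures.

65.7

Set 1 − e^(−λt) = 0.75, so t = −ln(0.25)/λ = 1.3863/0.0211 ≈ 65.7012 nanoseconds.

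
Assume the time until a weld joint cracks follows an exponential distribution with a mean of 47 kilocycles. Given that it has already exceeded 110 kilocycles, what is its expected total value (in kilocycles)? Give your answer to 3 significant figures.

The rate is λ = 1/47 = 0.0212766 per kilocycle.
By memorylessness, E[X | X > 110] = 110 + 1/λ = 110 + 47 = 157 kilocycles.

157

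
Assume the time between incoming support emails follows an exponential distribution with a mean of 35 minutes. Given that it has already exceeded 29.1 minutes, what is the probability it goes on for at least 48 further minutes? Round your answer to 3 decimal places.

The rate is λ = 1/35 = 0.0285714 per minute.
The exponential is memoryless, so the remaining time is again Exp(λ): the condition X > 29.1 is irrelevant.
P(X > 48) = e^(−1.3714) ≈ 0.254.

0.254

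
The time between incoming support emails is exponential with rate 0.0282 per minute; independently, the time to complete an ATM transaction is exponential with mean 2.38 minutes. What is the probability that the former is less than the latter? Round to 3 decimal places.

λ_1 = 0.0282, λ_2 = 1/2.38 = 0.420168.
For independent exponentials, P(the former < the latter) = λ_1/(λ_1+λ_2) = 0.0282/0.448368 ≈ 0.063.

0.063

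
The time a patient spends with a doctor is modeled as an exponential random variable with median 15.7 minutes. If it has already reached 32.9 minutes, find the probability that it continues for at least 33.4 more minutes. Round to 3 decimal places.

0.229

For an exponential, median = ln(2)/λ, so λ = ln 2 / 15.7 = 0.0441495 per minute.
The exponential is memoryless, so the remaining time is again Exp(λ): the condition X > 32.9 is irrelevant.
P(X > 33.4) = e^(−1.4746) ≈ 0.229.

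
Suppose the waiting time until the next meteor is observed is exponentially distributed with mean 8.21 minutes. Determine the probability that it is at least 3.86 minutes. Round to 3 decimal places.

The rate is λ = 1/8.21 = 0.121803 per minute.
P(X > 3.86) = e^(−λ·3.86) = e^(−0.47016) ≈ 0.625.

0.625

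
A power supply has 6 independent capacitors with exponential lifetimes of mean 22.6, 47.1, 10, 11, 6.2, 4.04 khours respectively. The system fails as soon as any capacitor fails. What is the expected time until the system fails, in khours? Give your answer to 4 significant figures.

1.503

The first failure time is exponential with rate Σλ_i = 1/22.6 + 1/47.1 + 1/10 + 1/11 + 1/6.2 + 1/4.04 = 0.665203 per khour.
E[min] = 1/Σλ = 1/0.665203 = 1.5033 khours.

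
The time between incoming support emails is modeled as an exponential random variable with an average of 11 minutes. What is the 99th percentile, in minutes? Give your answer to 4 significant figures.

50.66

The rate is λ = 1/11 = 0.0909091 per minute.
Set 1 − e^(−λt) = 0.99, so t = −ln(0.01)/λ = 4.6052/0.0909091 ≈ 50.6569 minutes.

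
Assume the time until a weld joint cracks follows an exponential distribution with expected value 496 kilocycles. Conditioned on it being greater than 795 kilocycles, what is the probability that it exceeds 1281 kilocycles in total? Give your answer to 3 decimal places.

The rate is λ = 1/496 = 0.00201613 per kilocycle.
The exponential is memoryless, so the remaining time is again Exp(λ): the condition X > 795 is irrelevant.
P(X > 486) = e^(−0.97984) ≈ 0.375.

0.375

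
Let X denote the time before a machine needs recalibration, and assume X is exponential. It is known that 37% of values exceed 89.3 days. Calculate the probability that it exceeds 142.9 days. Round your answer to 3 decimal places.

0.204

e^(−λ·89.3) = 0.37 ⇒ λ = −ln(0.37)/89.3 = 0.0111338.
P(X > 142.9) = e^(−0.0111338·142.9) = e^(−1.591) ≈ 0.204.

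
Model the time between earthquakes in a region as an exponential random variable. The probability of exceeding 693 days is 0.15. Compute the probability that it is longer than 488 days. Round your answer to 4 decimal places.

0.2629

e^(−λ·693) = 0.15 ⇒ λ = −ln(0.15)/693 = 0.00273755.
P(X > 488) = e^(−0.00273755·488) = e^(−1.3359) ≈ 0.2629.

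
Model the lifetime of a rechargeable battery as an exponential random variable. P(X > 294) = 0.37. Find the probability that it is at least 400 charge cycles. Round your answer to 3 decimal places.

e^(−λ·294) = 0.37 ⇒ λ = −ln(0.37)/294 = 0.00338181.
P(X > 400) = e^(−0.00338181·400) = e^(−1.3527) ≈ 0.259.

0.259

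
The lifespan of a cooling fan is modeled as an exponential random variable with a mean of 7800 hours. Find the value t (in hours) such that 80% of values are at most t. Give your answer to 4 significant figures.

12550

The rate is λ = 1/7800 = 0.000128205 per hour.
Set 1 − e^(−λt) = 0.8, so t = −ln(0.2)/λ = 1.6094/0.000128205 ≈ 12553.6 hours.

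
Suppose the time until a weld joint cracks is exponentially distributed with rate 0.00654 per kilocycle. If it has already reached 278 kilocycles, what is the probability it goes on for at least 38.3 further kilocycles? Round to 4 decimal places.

0.7784

By the memoryless property, P(X > 278+38.3 | X > 278) = P(X > 38.3).
P(X > 38.3) = e^(−0.25048) ≈ 0.7784.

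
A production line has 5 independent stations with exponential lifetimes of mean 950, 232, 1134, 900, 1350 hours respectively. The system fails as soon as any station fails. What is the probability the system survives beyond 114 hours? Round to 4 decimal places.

The first failure time is exponential with rate Σλ_i = 1/950 + 1/232 + 1/1134 + 1/900 + 1/1350 = 0.00809666 per hour.
P(min > 114) = e^(−0.00809666·114) = e^(−0.92302) ≈ 0.3973.

0.3973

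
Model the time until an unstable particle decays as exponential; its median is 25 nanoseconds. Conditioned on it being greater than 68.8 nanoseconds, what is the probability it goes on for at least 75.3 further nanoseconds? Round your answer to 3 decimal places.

For an exponential, median = ln(2)/λ, so λ = ln 2 / 25 = 0.0277259 per nanosecond.
By the memoryless property, P(X > 68.8+75.3 | X > 68.8) = P(X > 75.3).
P(X > 75.3) = e^(−2.0878) ≈ 0.124.

0.124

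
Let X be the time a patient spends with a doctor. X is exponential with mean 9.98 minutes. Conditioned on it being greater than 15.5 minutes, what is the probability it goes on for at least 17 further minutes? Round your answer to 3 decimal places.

0.182

The rate is λ = 1/9.98 = 0.1002 per minute.
The exponential is memoryless, so the remaining time is again Exp(λ): the condition X > 15.5 is irrelevant.
P(X > 17) = e^(−1.7034) ≈ 0.182.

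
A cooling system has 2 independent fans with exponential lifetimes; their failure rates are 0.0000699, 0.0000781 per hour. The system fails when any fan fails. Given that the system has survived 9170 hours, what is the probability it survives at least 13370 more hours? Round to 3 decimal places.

0.138

Time to first failure ~ Exp(Σλ) with Σλ = 0.000148.
By memorylessness, P(T > 9170+13370 | T > 9170) = P(T > 13370) = e^(−0.000148·13370) ≈ 0.138.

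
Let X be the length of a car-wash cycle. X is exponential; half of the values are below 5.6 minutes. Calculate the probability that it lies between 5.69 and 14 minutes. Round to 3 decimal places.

0.318

For an exponential, median = ln(2)/λ, so λ = ln 2 / 5.6 = 0.123776 per minute.
P(5.69 < X < 14) = e^(−λ·5.69) − e^(−λ·14) = 0.49446 − 0.17678 ≈ 0.318.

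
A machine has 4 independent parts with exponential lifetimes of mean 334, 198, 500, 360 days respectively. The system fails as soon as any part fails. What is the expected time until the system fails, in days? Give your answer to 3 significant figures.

The first failure time is exponential with rate Σλ_i = 1/334 + 1/198 + 1/500 + 1/360 = 0.0128223 per day.
E[min] = 1/Σλ = 1/0.0128223 = 77.9892 days.

78.0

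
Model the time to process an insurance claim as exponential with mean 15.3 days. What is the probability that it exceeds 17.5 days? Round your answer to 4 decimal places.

0.3186

The rate is λ = 1/15.3 = 0.0653595 per day.
P(X > 17.5) = e^(−λ·17.5) = e^(−1.1438) ≈ 0.3186.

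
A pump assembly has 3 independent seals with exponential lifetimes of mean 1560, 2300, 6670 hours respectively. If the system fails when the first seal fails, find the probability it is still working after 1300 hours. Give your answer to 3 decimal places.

0.203

The first failure time is exponential with rate Σλ_i = 1/1560 + 1/2300 + 1/6670 = 0.00122573 per hour.
P(min > 1300) = e^(−0.00122573·1300) = e^(−1.5935) ≈ 0.203.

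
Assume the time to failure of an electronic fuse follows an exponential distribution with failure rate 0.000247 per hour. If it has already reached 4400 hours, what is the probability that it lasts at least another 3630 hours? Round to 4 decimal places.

By the memoryless property, P(X > 4400+3630 | X > 4400) = P(X > 3630).
P(X > 3630) = e^(−0.89661) ≈ 0.4080.

0.4080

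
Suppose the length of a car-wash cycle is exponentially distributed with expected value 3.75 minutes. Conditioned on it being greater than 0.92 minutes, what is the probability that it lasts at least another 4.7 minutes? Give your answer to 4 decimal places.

The rate is λ = 1/3.75 = 0.266667 per minute.
P(X > s+t | X > s) = e^(−λ(s+t))/e^(−λs) = e^(−λt), independent of s = 0.92.
P(X > 4.7) = e^(−1.2533) ≈ 0.2856.

0.2856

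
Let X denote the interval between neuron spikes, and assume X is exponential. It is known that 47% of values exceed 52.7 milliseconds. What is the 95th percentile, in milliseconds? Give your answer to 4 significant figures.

e^(−λ·52.7) = 0.47 ⇒ λ = −ln(0.47)/52.7 = 0.0143268.
95th percentile: 1 − e^(−λt) = 0.95, t = −ln(0.05)/λ = 209.1 milliseconds.

209.1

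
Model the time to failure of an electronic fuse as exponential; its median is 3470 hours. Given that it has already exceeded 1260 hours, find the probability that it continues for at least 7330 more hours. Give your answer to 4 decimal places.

For an exponential, median = ln(2)/λ, so λ = ln 2 / 3470 = 0.000199754 per hour.
The exponential is memoryless, so the remaining time is again Exp(λ): the condition X > 1260 is irrelevant.
P(X > 7330) = e^(−1.4642) ≈ 0.2313.

0.2313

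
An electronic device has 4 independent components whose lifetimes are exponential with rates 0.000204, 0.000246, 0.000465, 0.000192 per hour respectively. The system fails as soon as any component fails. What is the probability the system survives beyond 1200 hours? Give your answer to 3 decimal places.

0.265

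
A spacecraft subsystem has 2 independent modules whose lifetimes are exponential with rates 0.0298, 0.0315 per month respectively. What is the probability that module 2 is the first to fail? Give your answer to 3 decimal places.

0.514

The time to first failure is exponential with rate Σλ = 0.0298 + 0.0315 = 0.0613.
P(module 2 first) = λ_2/Σλ = 0.0315/0.0613 ≈ 0.514.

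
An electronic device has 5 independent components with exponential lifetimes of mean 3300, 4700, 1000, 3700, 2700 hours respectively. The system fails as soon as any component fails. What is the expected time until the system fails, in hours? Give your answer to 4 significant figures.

463.7

The first failure time is exponential with rate Σλ_i = 1/3300 + 1/4700 + 1/1000 + 1/3700 + 1/2700 = 0.00215644 per hour.
E[min] = 1/Σλ = 1/0.00215644 = 463.728 hours.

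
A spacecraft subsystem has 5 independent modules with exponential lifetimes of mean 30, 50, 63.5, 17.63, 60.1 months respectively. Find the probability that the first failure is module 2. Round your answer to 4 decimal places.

Rates: λ_i = 1/mean_i → 0.0333333, 0.02, 0.015748, 0.0567215, 0.0166389; Σλ = 0.142442.
P(module 2 first) = λ_2/Σλ = 0.02/0.142442 ≈ 0.1404.

0.1404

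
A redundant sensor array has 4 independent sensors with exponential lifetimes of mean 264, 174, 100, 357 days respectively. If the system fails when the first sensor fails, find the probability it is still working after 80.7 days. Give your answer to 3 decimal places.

The first failure time is exponential with rate Σλ_i = 1/264 + 1/174 + 1/100 + 1/357 = 0.0223361 per day.
P(min > 80.7) = e^(−0.0223361·80.7) = e^(−1.8025) ≈ 0.165.

0.165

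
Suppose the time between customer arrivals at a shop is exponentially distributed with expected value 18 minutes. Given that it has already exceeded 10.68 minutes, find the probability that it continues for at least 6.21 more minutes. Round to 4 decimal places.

0.7082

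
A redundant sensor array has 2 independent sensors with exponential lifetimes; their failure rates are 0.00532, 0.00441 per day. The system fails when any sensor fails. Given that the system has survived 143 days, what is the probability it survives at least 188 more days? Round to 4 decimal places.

0.1605

Time to first failure ~ Exp(Σλ) with Σλ = 0.00973.
By memorylessness, P(T > 143+188 | T > 143) = P(T > 188) = e^(−0.00973·188) ≈ 0.1605.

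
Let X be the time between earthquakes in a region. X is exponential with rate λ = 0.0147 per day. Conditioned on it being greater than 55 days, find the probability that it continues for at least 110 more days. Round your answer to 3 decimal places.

0.198

P(X > s+t | X > s) = e^(−λ(s+t))/e^(−λs) = e^(−λt), independent of s = 55.
P(X > 110) = e^(−1.617) ≈ 0.198.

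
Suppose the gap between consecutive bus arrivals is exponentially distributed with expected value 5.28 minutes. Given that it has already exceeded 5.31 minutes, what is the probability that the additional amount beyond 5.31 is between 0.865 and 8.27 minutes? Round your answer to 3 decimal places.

The rate is λ = 1/5.28 = 0.189394 per minute.
Memoryless: the residual past 5.31 is again Exp(λ).
P(0.865 < residual < 8.27) = e^(−λ·0.865) − e^(−λ·8.27) = 0.84889 − 0.20882 ≈ 0.640.

0.640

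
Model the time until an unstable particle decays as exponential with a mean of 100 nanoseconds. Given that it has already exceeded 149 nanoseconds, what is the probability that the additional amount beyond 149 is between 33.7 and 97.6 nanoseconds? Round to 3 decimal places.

The rate is λ = 1/100 = 0.01 per nanosecond.
Memoryless: the residual past 149 is again Exp(λ).
P(33.7 < residual < 97.6) = e^(−λ·33.7) − e^(−λ·97.6) = 0.71391 − 0.37682 ≈ 0.337.

0.337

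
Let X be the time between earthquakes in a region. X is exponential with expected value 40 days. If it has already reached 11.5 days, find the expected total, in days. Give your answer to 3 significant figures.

51.5

The rate is λ = 1/40 = 0.025 per day.
By memorylessness, E[X | X > 11.5] = 11.5 + 1/λ = 11.5 + 40 = 51.5 days.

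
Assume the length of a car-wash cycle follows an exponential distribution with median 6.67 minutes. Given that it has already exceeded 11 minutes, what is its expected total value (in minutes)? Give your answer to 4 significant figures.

For an exponential, median = ln(2)/λ, so λ = ln 2 / 6.67 = 0.10392 per minute.
By memorylessness, E[X | X > 11] = 11 + 1/λ = 11 + 9.62278 = 20.6228 minutes.

20.62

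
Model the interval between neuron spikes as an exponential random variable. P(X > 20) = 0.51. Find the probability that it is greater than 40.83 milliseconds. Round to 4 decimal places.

e^(−λ·20) = 0.51 ⇒ λ = −ln(0.51)/20 = 0.0336672.
P(X > 40.83) = e^(−0.0336672·40.83) = e^(−1.3746) ≈ 0.2529.

0.2529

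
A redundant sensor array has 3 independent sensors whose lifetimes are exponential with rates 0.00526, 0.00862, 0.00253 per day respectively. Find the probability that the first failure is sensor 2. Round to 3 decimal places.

0.525

The time to first failure is exponential with rate Σλ = 0.00526 + 0.00862 + 0.00253 = 0.01641.
P(sensor 2 first) = λ_2/Σλ = 0.00862/0.01641 ≈ 0.525.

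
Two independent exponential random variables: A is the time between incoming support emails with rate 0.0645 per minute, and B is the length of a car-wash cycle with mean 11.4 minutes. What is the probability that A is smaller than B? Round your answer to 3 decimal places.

0.424

λ_1 = 0.0645, λ_2 = 1/11.4 = 0.0877193.
For independent exponentials, P(A < B) = λ_1/(λ_1+λ_2) = 0.0645/0.152219 ≈ 0.424.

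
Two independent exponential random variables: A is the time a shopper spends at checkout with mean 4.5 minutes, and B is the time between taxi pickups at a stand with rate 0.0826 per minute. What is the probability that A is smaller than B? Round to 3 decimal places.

λ_1 = 1/4.5 = 0.222222, λ_2 = 0.0826.
For independent exponentials, P(A < B) = λ_1/(λ_1+λ_2) = 0.222222/0.304822 ≈ 0.729.

0.729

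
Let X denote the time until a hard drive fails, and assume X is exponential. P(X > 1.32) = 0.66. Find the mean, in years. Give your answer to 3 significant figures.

e^(−λ·1.32) = 0.66 ⇒ λ = −ln(0.66)/1.32 = 0.314784.
Mean = 1/λ = 3.17678 years.

3.18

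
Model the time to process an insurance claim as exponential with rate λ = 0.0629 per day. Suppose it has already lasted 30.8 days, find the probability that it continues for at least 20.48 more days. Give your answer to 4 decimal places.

The exponential is memoryless, so the remaining time is again Exp(λ): the condition X > 30.8 is irrelevant.
P(X > 20.48) = e^(−1.2882) ≈ 0.2758.

0.2758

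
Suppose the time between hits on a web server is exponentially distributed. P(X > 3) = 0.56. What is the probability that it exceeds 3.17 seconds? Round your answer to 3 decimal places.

e^(−λ·3) = 0.56 ⇒ λ = −ln(0.56)/3 = 0.193273.
P(X > 3.17) = e^(−0.193273·3.17) = e^(−0.61267) ≈ 0.542.

0.542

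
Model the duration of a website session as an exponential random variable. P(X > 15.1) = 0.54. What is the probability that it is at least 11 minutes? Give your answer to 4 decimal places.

e^(−λ·15.1) = 0.54 ⇒ λ = −ln(0.54)/15.1 = 0.040807.
P(X > 11) = e^(−0.040807·11) = e^(−0.44888) ≈ 0.6383.

0.6383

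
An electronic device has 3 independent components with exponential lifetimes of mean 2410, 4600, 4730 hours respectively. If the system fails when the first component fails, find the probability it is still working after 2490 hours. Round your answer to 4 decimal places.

The first failure time is exponential with rate Σλ_i = 1/2410 + 1/4600 + 1/4730 = 0.000843746 per hour.
P(min > 2490) = e^(−0.000843746·2490) = e^(−2.1009) ≈ 0.1223.

0.1223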